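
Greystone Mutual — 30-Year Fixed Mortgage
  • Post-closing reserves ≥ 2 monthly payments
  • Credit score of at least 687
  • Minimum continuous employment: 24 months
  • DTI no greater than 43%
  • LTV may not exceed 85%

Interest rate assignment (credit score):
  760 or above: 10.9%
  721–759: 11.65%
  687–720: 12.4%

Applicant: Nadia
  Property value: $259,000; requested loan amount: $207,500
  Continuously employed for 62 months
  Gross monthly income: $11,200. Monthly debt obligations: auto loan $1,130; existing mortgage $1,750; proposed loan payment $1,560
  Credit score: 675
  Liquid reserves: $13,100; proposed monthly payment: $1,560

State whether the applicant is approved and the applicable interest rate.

Credit score 675 < 687 (below minimum)
Total monthly debts = (1,130 + 1,750 + 1,560) = 4,440. Debt-to-income = 4,440/11,200 = 39.6% — meets 43% limit
Employment 62 ≥ 24 months
Liquid reserves cover 13,100/1,560 = 8.4 months — ≥ 2 required
LTV: 207,500 ÷ 259,000 = 80.1%, within 85% cap
Not all requirements met → denied.

Denied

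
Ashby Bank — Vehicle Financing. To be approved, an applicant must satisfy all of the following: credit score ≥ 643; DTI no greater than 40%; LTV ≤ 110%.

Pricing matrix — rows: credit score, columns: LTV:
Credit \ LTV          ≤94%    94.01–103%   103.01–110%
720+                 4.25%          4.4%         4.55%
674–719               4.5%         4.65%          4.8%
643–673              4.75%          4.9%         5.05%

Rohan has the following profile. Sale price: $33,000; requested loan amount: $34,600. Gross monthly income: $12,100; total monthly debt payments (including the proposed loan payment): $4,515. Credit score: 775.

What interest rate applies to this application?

Credit score 775 ≥ 643; DTI: 4,515 ÷ 12,100 = 37.3%, within the 40% cap
Loan-to-value = 34,600/33,000 = 104.8% — pass (110% max)
Credit 775 → row 720+; LTV 104.8% → column 103.01–110%. Grid cell → 4.55%.

4.55%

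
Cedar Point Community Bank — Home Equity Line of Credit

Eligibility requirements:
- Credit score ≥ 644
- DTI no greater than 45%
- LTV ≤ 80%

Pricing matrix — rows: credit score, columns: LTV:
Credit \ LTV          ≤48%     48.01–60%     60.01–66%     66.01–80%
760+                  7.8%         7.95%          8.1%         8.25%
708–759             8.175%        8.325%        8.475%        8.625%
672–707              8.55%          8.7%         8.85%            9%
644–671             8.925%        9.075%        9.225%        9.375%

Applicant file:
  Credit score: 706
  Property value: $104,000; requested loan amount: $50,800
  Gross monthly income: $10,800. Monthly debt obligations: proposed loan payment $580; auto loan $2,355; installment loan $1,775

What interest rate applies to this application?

8.7%

Credit score 706 ≥ 644; Total monthly debts = (580 + 2,355 + 1,775) = 4,710. DTI = 4,710/10,800 = 43.6% ≤ 45%
LTV = 50,800/104,000 = 48.8% ≤ 80%
Score 706 is in the 672–707 band; LTV 48.8% is in the 48.01–60% band → 8.7%.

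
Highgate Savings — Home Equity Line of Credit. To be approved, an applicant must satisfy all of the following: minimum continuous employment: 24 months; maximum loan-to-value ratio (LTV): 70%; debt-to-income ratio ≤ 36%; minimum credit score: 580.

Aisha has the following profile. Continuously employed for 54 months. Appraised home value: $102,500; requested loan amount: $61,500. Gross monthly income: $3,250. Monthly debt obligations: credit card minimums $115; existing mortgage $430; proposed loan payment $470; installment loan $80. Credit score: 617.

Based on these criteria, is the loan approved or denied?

Employment 54 ≥ 24 months
LTV = 61,500/102,500 = 60% ≤ 70%
Total monthly debts = (115 + 430 + 470 + 80) = 1,095. Debt-to-income = 1,095/3,250 = 33.7% — meets 36% limit
Credit score 617 ≥ 580 (meets)
All criteria satisfied.

Approved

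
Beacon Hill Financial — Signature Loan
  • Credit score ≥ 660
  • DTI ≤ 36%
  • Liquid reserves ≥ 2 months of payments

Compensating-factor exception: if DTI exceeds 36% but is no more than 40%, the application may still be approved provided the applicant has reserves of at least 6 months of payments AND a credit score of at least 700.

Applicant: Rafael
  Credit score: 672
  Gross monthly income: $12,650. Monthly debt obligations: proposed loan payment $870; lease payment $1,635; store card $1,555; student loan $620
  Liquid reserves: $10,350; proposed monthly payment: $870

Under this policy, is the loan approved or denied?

Denied

Credit score 672 ≥ 660 (meets base)
Total debts = (870 + 1,635 + 1,555 + 620) = 4,680. DTI: 4,680 ÷ 12,650 = 37%, over the 36% base limit.
Liquid reserves cover 10,350/870 = 11.9 months — ≥ 2 required
DTI 37% is within the 36%–40% exception band; checking compensating factors.
Reserves 11.9 ≥ 6 months; credit score 672 < 700.
Override conditions not both satisfied; exception does not apply.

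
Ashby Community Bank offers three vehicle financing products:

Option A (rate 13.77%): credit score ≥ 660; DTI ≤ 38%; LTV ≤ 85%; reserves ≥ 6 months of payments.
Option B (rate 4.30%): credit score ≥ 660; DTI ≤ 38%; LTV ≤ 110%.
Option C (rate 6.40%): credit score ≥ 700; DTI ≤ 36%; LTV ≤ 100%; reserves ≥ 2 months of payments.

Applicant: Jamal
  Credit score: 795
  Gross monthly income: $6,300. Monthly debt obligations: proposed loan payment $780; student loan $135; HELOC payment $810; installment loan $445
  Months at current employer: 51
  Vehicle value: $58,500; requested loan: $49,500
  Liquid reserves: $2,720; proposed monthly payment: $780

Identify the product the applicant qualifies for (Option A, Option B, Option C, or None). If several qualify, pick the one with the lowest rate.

Option B

Total debts = (780 + 135 + 810 + 445) = 2,170; DTI = 2,170/6,300 = 34.4%.
LTV = 49,500/58,500 = 84.6%.
Reserves = 2,720/780 = 3.5 months.
Option A: score 795 ≥ 660; DTI 34.4% ≤ 38%; LTV 84.6% ≤ 85%; reserves 3.5 < 6 mo → does not qualify.
Option B: score 795 ≥ 660; DTI 34.4% ≤ 38%; LTV 84.6% ≤ 110% → qualifies.
Option C: score 795 ≥ 700; DTI 34.4% ≤ 36%; LTV 84.6% ≤ 100%; reserves 3.5 ≥ 2 mo → qualifies.
Qualifying: Option B, Option C. Lowest rate is 4.30% → Option B.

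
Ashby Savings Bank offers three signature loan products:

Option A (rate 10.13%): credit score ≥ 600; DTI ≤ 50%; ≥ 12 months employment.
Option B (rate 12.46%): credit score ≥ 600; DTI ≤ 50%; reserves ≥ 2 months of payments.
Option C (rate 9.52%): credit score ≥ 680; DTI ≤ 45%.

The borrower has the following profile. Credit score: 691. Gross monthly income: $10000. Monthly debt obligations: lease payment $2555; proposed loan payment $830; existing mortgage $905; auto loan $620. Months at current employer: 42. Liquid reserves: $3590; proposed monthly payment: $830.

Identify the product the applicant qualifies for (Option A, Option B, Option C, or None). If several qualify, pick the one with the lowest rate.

Total debts = (2,555 + 830 + 905 + 620) = 4,910; DTI = 4,910/10,000 = 49.1%.
Reserves = 3,590/830 = 4.3 months.
Option A: score 691 ≥ 600; DTI 49.1% ≤ 50%; employment 42 ≥ 12 mo → qualifies.
Option B: score 691 ≥ 600; DTI 49.1% ≤ 50%; reserves 4.3 ≥ 2 mo → qualifies.
Option C: score 691 ≥ 680; DTI 49.1% > 45% → does not qualify.
Qualifying: Option A, Option B. Lowest rate is 10.13% → Option A.

Option A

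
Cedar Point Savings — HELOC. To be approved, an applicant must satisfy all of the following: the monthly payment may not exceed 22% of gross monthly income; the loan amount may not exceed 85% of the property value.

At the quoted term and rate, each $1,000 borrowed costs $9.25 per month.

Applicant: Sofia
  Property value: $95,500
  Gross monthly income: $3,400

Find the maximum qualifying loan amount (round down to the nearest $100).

Payment cap: 22% × $3,400 = $748/month.
At $9.25 per $1,000, that supports 748/9.25 × 1,000 ≈ $80,864 → $80,800.
LTV cap: 85% × $95,500 = $81,175 → $81,100.
Binding constraint: payment-to-income.

$80,800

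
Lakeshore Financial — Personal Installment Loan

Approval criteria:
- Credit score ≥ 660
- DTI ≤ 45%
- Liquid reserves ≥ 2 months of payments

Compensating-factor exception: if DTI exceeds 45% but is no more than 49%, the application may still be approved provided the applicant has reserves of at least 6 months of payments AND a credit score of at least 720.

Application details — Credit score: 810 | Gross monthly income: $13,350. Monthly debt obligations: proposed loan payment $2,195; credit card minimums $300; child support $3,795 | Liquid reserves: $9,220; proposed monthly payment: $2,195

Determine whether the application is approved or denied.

Denied

Credit score 810 ≥ 660 (meets base)
Total debts = (2,195 + 300 + 3,795) = 6,290. DTI: 6,290 ÷ 13,350 = 47.1%, over the 45% base limit.
Reserves = 9,220/2,195 = 4.2 months ≥ 2
DTI 47.1% is within the 45%–49% exception band; checking compensating factors.
Reserves 4.2 < 6 months; credit score 810 ≥ 720.
Compensating-factor requirement not fully met.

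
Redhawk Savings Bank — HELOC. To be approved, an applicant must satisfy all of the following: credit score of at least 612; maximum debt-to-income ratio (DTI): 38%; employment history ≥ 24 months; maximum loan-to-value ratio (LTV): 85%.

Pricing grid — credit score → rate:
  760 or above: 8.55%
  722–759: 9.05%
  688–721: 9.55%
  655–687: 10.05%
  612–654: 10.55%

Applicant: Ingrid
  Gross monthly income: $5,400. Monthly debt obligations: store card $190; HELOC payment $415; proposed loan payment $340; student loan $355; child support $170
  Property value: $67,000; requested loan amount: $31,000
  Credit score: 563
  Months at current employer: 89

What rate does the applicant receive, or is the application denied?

Credit score 563 < 612 (below minimum)
LTV: 31,000 ÷ 67,000 = 46.3%, within 85% cap
Employment 89 ≥ 24 months
Total monthly debts = (190 + 415 + 340 + 355 + 170) = 1,470. Debt-to-income = 1,470/5,400 = 27.2% — meets 38% limit
Not all requirements met → denied.

Denied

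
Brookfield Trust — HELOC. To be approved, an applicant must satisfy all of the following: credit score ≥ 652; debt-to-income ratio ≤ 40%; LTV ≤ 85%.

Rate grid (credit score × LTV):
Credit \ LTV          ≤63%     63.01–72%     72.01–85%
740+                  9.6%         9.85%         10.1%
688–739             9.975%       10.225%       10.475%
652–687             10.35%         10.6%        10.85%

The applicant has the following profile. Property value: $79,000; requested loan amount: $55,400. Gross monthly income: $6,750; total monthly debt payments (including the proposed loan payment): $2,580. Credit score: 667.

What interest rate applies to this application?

Credit score 667 ≥ 652; DTI: 2,580 ÷ 6,750 = 38.2%, within the 40% cap
Loan-to-value = 55,400/79,000 = 70.1% — pass (85% max)
Credit 667 → row 652–687; LTV 70.1% → column 63.01–72%. Grid cell → 10.6%.

10.6%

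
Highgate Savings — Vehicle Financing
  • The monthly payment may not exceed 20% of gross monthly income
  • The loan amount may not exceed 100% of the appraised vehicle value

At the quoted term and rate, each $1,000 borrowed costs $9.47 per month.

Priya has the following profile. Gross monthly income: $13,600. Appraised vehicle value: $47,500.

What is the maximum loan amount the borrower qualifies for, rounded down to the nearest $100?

$47,500

Payment cap: 20% × $13,600 = $2,720/month.
At $9.47 per $1,000, that supports 2,720/9.47 × 1,000 ≈ $287,222 → $287,200.
LTV cap: 100% × $47,500 = $47,500 → $47,500.
Binding constraint: loan-to-value.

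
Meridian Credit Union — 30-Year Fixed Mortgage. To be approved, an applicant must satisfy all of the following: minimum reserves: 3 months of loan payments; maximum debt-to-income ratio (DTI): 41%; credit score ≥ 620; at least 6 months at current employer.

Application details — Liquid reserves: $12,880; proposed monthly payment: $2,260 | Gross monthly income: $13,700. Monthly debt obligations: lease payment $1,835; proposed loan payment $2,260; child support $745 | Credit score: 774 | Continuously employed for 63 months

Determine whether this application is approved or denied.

Liquid reserves cover 12,880/2,260 = 5.7 months — ≥ 3 required
Total monthly debts = (1,835 + 2,260 + 745) = 4,840. DTI: 4,840 ÷ 13,700 = 35.3%, within the 41% cap
Credit score 774 ≥ 620 (meets)
Employment 63 ≥ 6 months
All criteria satisfied.

Approved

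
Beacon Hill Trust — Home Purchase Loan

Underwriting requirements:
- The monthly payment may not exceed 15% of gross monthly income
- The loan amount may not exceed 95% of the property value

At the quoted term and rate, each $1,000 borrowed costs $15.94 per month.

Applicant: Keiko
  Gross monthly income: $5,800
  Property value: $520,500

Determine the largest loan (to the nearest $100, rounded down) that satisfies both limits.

$54,500

Payment cap: 15% × $5,800 = $870/month.
At $15.94 per $1,000, that supports 870/15.94 × 1,000 ≈ $54,579 → $54,500.
LTV cap: 95% × $520,500 = $494,475 → $494,400.
Binding constraint: payment-to-income.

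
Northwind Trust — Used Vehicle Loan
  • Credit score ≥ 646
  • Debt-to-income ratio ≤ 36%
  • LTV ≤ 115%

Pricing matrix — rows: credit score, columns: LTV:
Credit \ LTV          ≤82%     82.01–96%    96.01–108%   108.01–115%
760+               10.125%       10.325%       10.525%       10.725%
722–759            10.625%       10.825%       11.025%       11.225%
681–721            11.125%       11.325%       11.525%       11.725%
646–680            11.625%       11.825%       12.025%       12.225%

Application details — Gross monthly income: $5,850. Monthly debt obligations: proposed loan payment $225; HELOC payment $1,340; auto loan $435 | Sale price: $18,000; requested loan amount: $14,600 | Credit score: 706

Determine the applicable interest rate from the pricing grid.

Credit score 706 ≥ 646; Total monthly debts = (225 + 1,340 + 435) = 2,000. Debt-to-income = 2,000/5,850 = 34.2% — meets 36% limit
Loan-to-value = 14,600/18,000 = 81.1% — pass (115% max)
Row: 706 falls in 681–721. Column: 81.1% falls in ≤82%. Rate = 11.125%.

11.125%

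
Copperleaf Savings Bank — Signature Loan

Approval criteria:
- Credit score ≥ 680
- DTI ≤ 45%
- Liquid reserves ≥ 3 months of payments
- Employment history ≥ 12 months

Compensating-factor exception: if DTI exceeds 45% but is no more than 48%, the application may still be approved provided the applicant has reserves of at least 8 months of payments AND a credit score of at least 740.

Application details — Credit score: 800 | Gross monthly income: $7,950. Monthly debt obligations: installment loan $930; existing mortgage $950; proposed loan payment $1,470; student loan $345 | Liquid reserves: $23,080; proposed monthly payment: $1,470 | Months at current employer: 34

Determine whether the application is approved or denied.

Credit score 800 ≥ 680 (meets base)
Total debts = (930 + 950 + 1,470 + 345) = 3,695. DTI: 3,695 ÷ 7,950 = 46.5%, over the 45% base limit.
Liquid reserves cover 23,080/1,470 = 15.7 months — ≥ 3 required
Employment 34 ≥ 12 months
DTI 46.5% is within the 45%–48% exception band; checking compensating factors.
Override check — reserves: 15.7 mo (ok); score: 800 (ok).
Both compensating conditions met → exception applies.

Approved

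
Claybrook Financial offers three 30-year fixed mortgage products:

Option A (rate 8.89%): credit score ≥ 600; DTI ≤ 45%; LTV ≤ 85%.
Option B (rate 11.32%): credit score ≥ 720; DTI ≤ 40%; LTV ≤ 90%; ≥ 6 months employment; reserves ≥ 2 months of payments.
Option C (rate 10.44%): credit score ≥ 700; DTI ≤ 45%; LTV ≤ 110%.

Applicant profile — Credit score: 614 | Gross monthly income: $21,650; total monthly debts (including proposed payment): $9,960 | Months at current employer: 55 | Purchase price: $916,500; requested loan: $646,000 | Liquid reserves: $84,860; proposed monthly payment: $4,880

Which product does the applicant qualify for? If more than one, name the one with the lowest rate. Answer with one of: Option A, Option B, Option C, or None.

DTI = 9,960/21,650 = 46%.
LTV = 646,000/916,500 = 70.5%.
Reserves = 84,860/4,880 = 17.4 months.
Option A: score 614 ≥ 600; DTI 46% > 45%; LTV 70.5% ≤ 85% → does not qualify.
Option B: score 614 < 720; DTI 46% > 40%; LTV 70.5% ≤ 90%; employment 55 ≥ 6 mo; reserves 17.4 ≥ 2 mo → does not qualify.
Option C: score 614 < 700; DTI 46% > 45%; LTV 70.5% ≤ 110% → does not qualify.

None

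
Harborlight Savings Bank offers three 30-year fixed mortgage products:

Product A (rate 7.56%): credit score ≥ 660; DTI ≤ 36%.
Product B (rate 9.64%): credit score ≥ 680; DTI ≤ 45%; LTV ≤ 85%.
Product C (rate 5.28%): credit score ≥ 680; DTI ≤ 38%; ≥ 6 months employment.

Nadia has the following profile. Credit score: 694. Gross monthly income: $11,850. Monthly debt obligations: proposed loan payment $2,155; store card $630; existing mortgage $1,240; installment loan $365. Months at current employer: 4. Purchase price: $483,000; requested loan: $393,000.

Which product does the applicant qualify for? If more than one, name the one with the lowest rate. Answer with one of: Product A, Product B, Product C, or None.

Total debts = (2,155 + 630 + 1,240 + 365) = 4,390; DTI = 4,390/11,850 = 37%.
LTV = 393,000/483,000 = 81.4%.
Product A: score 694 ≥ 660; DTI 37% > 36% → does not qualify.
Product B: score 694 ≥ 680; DTI 37% ≤ 45%; LTV 81.4% ≤ 85% → qualifies.
Product C: score 694 ≥ 680; DTI 37% ≤ 38%; employment 4 < 6 mo → does not qualify.

Product B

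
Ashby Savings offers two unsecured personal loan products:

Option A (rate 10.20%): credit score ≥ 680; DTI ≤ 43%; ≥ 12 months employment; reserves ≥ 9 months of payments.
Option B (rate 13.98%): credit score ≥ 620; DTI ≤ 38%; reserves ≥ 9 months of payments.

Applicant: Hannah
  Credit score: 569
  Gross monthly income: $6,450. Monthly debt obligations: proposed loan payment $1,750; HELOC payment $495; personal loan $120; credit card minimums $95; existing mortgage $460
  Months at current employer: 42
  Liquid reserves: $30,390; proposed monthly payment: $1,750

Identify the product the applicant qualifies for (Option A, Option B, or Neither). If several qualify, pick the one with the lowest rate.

Neither

Total debts = (1,750 + 495 + 120 + 95 + 460) = 2,920; DTI = 2,920/6,450 = 45.3%.
Reserves = 30,390/1,750 = 17.4 months.
Option A: score 569 < 680; DTI 45.3% > 43%; employment 42 ≥ 12 mo; reserves 17.4 ≥ 9 mo → does not qualify.
Option B: score 569 < 620; DTI 45.3% > 38%; reserves 17.4 ≥ 9 mo → does not qualify.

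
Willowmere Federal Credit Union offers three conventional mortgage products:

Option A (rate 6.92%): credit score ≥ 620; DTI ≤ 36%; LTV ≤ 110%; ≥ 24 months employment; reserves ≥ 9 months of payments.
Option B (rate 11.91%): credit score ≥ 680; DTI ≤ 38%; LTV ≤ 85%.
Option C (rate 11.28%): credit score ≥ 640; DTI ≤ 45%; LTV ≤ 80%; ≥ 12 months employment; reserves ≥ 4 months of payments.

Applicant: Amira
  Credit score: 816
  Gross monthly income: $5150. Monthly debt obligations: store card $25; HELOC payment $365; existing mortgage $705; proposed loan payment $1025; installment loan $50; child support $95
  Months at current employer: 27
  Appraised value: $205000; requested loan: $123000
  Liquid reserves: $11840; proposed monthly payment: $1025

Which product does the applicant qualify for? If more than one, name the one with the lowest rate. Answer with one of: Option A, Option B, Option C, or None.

Total debts = (25 + 365 + 705 + 1,025 + 50 + 95) = 2,265; DTI = 2,265/5,150 = 44%.
LTV = 123,000/205,000 = 60%.
Reserves = 11,840/1,025 = 11.6 months.
Option A: score 816 ≥ 620; DTI 44% > 36%; LTV 60% ≤ 110%; employment 27 ≥ 24 mo; reserves 11.6 ≥ 9 mo → does not qualify.
Option B: score 816 ≥ 680; DTI 44% > 38%; LTV 60% ≤ 85% → does not qualify.
Option C: score 816 ≥ 640; DTI 44% ≤ 45%; LTV 60% ≤ 80%; employment 27 ≥ 12 mo; reserves 11.6 ≥ 4 mo → qualifies.

Option C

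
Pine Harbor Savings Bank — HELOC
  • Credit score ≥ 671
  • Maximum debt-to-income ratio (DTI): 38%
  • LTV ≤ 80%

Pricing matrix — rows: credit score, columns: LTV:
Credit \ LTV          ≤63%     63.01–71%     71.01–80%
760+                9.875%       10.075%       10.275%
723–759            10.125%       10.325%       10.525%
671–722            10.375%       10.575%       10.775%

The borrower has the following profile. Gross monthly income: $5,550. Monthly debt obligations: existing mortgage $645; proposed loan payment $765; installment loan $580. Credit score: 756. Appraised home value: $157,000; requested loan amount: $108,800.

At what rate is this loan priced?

10.325%

Credit score 756 ≥ 671; Total monthly debts = (645 + 765 + 580) = 1,990. DTI = 1,990/5,550 = 35.9% ≤ 38%
LTV: 108,800 ÷ 157,000 = 69.3%, within 80% cap
Row: 756 falls in 723–759. Column: 69.3% falls in 63.01–71%. Rate = 10.325%.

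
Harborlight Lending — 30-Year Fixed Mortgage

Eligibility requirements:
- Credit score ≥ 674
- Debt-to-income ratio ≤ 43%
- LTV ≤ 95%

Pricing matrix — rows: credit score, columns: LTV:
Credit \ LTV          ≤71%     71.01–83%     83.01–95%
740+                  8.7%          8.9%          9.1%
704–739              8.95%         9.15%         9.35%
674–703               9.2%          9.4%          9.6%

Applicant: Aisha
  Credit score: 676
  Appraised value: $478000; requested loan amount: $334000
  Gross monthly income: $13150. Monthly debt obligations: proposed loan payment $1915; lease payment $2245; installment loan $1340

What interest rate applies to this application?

9.2%

Credit score 676 ≥ 674; Total monthly debts = (1,915 + 2,245 + 1,340) = 5,500. Debt-to-income = 5,500/13,150 = 41.8% — meets 43% limit
Loan-to-value = 334,000/478,000 = 69.9% — pass (95% max)
Credit 676 → row 674–703; LTV 69.9% → column ≤71%. Grid cell → 9.2%.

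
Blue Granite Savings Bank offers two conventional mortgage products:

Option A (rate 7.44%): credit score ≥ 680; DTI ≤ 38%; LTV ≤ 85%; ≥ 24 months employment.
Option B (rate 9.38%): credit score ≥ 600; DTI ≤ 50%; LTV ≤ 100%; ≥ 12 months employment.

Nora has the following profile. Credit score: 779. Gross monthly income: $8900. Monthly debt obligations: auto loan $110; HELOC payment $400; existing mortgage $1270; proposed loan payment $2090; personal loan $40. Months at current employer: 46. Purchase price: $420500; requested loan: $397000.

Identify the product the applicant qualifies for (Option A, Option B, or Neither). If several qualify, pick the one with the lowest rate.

Total debts = (110 + 400 + 1,270 + 2,090 + 40) = 3,910; DTI = 3,910/8,900 = 43.9%.
LTV = 397,000/420,500 = 94.4%.
Option A: score 779 ≥ 680; DTI 43.9% > 38%; LTV 94.4% > 85%; employment 46 ≥ 24 mo → does not qualify.
Option B: score 779 ≥ 600; DTI 43.9% ≤ 50%; LTV 94.4% ≤ 100%; employment 46 ≥ 12 mo → qualifies.

Option B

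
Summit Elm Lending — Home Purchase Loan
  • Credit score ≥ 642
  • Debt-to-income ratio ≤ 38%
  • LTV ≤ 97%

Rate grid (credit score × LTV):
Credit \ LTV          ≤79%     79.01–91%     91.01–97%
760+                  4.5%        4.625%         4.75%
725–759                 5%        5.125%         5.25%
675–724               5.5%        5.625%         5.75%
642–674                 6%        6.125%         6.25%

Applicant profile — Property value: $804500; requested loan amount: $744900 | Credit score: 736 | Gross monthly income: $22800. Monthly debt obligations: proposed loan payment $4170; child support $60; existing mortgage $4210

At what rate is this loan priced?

5.25%

Credit score 736 ≥ 642; Total monthly debts = (4,170 + 60 + 4,210) = 8,440. DTI = 8,440/22,800 = 37% ≤ 38%
LTV: 744,900 ÷ 804,500 = 92.6%, within 97% cap
Row: 736 falls in 725–759. Column: 92.6% falls in 91.01–97%. Rate = 5.25%.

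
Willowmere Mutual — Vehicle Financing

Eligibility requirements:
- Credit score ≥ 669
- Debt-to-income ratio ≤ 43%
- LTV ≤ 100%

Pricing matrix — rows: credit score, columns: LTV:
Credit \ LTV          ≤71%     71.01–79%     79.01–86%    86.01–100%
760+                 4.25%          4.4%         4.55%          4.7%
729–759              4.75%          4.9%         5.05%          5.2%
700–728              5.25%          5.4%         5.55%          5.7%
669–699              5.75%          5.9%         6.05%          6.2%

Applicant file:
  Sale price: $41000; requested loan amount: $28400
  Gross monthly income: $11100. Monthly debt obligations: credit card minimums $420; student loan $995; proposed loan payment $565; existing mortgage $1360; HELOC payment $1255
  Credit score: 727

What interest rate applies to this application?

Credit score 727 ≥ 669; Total monthly debts = (420 + 995 + 565 + 1,360 + 1,255) = 4,595. DTI: 4,595 ÷ 11,100 = 41.4%, within the 43% cap
LTV = 28,400/41,000 = 69.3% ≤ 100%
Row: 727 falls in 700–728. Column: 69.3% falls in ≤71%. Rate = 5.25%.

5.25%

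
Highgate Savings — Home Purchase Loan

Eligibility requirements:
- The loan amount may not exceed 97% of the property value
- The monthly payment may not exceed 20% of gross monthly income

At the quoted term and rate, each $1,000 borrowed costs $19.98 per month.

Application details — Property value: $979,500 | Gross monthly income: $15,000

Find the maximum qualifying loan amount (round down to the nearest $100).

Payment cap: 20% × $15,000 = $3,000/month.
At $19.98 per $1,000, that supports 3,000/19.98 × 1,000 ≈ $150,150 → $150,100.
LTV cap: 97% × $979,500 = $950,115 → $950,100.
Binding constraint: payment-to-income.

$150,100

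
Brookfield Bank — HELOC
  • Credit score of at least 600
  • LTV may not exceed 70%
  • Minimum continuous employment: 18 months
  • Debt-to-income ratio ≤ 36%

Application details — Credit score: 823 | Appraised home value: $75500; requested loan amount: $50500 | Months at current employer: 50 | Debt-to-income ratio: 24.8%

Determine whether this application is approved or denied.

Approved

Credit score 823 ≥ 600 (meets)
LTV = 50,500/75,500 = 66.9% ≤ 70%
Employment 50 ≥ 18 months
DTI 24.8% ≤ 36%
All criteria satisfied.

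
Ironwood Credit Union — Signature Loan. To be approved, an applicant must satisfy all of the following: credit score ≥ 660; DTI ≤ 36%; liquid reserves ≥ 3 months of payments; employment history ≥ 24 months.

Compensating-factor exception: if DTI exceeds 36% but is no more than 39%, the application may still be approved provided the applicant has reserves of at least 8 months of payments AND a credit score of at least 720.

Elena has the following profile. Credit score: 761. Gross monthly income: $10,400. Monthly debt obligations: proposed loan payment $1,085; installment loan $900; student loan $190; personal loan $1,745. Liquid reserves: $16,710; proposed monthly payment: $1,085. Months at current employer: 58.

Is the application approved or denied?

Credit score 761 ≥ 660 (meets base)
Total debts = (1,085 + 900 + 190 + 1,745) = 3,920. DTI: 3,920 ÷ 10,400 = 37.7%, over the 36% base limit.
Reserves = 16,710/1,085 = 15.4 months ≥ 3
Employment 58 ≥ 24 months
37.7% falls in the override range (36%–39%), so the compensating-factor test applies.
Override check — reserves: 15.4 mo (ok); score: 761 (ok).
Both override conditions satisfied; DTI exception granted.

Approved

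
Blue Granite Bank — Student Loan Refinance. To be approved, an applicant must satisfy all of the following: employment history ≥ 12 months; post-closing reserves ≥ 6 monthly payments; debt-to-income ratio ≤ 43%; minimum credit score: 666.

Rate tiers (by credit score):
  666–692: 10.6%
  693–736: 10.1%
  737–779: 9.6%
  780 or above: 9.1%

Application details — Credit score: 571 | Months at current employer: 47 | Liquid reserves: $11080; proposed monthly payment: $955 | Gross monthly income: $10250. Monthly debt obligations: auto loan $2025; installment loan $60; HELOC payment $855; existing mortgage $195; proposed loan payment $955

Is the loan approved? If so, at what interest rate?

Denied

Credit score 571 < 666 (below minimum)
Total monthly debts = (2,025 + 60 + 855 + 195 + 955) = 4,090. DTI: 4,090 ÷ 10,250 = 39.9%, within the 43% cap
Reserves: 11,080 ÷ 955 = 11.6 months (meets 6-month minimum)
Employment 47 ≥ 12 months
Not all requirements met → denied.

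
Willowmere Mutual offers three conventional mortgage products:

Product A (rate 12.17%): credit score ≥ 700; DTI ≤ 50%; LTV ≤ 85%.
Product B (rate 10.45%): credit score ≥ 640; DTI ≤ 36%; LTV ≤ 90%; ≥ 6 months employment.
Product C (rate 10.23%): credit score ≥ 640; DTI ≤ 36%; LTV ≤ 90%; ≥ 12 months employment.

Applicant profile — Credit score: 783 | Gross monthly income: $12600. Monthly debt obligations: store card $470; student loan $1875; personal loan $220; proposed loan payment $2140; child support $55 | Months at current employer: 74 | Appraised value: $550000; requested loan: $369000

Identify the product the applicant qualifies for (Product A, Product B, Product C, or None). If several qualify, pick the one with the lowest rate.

Total debts = (470 + 1,875 + 220 + 2,140 + 55) = 4,760; DTI = 4,760/12,600 = 37.8%.
LTV = 369,000/550,000 = 67.1%.
Product A: score 783 ≥ 700; DTI 37.8% ≤ 50%; LTV 67.1% ≤ 85% → qualifies.
Product B: score 783 ≥ 640; DTI 37.8% > 36%; LTV 67.1% ≤ 90%; employment 74 ≥ 6 mo → does not qualify.
Product C: score 783 ≥ 640; DTI 37.8% > 36%; LTV 67.1% ≤ 90%; employment 74 ≥ 12 mo → does not qualify.

Product A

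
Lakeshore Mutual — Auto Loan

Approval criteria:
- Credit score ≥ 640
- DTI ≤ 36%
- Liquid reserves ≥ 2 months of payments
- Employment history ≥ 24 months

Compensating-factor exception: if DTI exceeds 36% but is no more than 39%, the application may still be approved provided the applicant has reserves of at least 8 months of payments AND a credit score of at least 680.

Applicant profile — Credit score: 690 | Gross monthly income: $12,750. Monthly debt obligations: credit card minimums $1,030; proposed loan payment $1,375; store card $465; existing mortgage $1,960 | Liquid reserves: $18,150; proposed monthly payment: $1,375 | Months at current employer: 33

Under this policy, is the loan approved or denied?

Credit score 690 ≥ 640 (meets base)
Total debts = (1,030 + 1,375 + 465 + 1,960) = 4,830. DTI: 4,830 ÷ 12,750 = 37.9%, over the 36% base limit.
Liquid reserves cover 18,150/1,375 = 13.2 months — ≥ 2 required
Employment 33 ≥ 24 months
DTI 37.9% is within the 36%–39% exception band; checking compensating factors.
Reserves 13.2 ≥ 8 months; credit score 690 ≥ 680.
Both override conditions satisfied; DTI exception granted.

Approved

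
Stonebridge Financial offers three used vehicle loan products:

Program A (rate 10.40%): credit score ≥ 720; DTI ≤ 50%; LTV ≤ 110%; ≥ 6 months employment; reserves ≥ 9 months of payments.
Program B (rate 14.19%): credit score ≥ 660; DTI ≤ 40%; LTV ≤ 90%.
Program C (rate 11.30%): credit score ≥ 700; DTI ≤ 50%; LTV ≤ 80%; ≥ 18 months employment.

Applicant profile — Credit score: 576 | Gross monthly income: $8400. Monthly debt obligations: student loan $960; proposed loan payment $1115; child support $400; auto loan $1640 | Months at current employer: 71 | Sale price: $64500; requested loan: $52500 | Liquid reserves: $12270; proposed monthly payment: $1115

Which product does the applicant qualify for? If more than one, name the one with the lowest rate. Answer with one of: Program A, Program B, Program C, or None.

None

Total debts = (960 + 1,115 + 400 + 1,640) = 4,115; DTI = 4,115/8,400 = 49%.
LTV = 52,500/64,500 = 81.4%.
Reserves = 12,270/1,115 = 11.0 months.
Program A: score 576 < 720; DTI 49% ≤ 50%; LTV 81.4% ≤ 110%; employment 71 ≥ 6 mo; reserves 11.0 ≥ 9 mo → does not qualify.
Program B: score 576 < 660; DTI 49% > 40%; LTV 81.4% ≤ 90% → does not qualify.
Program C: score 576 < 700; DTI 49% ≤ 50%; LTV 81.4% > 80%; employment 71 ≥ 18 mo → does not qualify.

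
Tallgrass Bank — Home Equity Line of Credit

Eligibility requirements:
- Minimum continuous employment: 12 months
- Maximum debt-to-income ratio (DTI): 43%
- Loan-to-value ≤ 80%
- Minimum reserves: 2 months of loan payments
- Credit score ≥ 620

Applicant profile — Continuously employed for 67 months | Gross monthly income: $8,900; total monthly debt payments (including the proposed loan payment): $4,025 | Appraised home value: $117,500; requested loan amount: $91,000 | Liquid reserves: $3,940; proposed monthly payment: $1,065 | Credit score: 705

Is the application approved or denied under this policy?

Denied

Employment 67 ≥ 12 months
Debt-to-income = 4,025/8,900 = 45.2% — over 43% limit
Loan-to-value = 91,000/117,500 = 77.4% — pass (80% max)
Liquid reserves cover 3,940/1,065 = 3.7 months — ≥ 2 required
Credit score 705 ≥ 620 (meets)
Fails on DTI.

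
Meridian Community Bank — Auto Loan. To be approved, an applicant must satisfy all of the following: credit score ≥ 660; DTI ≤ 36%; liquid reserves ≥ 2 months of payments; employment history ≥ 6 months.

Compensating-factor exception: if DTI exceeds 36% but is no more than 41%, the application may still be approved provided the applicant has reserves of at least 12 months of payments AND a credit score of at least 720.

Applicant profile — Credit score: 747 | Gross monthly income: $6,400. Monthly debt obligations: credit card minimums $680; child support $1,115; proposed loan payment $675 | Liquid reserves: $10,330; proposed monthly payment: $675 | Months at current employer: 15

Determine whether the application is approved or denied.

Credit score 747 ≥ 660 (meets base)
Total debts = (680 + 1,115 + 675) = 2,470. DTI: 2,470 ÷ 6,400 = 38.6%, over the 36% base limit.
Liquid reserves cover 10,330/675 = 15.3 months — ≥ 2 required
Employment 15 ≥ 6 months
DTI 38.6% is within the 36%–41% exception band; checking compensating factors.
Override check — reserves: 15.3 mo (ok); score: 747 (ok).
Both override conditions satisfied; DTI exception granted.

Approved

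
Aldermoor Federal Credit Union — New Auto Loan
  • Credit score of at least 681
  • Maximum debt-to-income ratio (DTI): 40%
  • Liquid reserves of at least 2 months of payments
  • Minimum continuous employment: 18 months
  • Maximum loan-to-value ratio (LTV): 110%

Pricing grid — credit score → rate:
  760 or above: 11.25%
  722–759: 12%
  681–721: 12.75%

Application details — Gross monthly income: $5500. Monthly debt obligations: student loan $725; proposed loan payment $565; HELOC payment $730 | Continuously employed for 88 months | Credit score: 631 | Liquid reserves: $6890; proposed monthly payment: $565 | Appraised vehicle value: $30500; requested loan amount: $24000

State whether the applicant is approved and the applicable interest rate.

Credit score 631 < 681 (below minimum)
Total monthly debts = (725 + 565 + 730) = 2,020. DTI: 2,020 ÷ 5,500 = 36.7%, within the 40% cap
Employment 88 ≥ 18 months
Liquid reserves cover 6,890/565 = 12.2 months — ≥ 2 required
LTV = 24,000/30,500 = 78.7% ≤ 110%
Not all requirements met → denied.

Denied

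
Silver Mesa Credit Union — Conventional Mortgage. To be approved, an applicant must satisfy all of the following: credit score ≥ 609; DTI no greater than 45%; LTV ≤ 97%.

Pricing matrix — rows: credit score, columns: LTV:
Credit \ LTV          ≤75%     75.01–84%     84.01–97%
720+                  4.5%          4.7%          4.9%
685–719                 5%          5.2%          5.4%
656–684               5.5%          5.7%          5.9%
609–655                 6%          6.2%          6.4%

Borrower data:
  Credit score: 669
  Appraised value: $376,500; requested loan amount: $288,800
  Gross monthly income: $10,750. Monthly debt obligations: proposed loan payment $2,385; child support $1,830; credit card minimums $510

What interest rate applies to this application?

5.7%

Credit score 669 ≥ 609; Total monthly debts = (2,385 + 1,830 + 510) = 4,725. Debt-to-income = 4,725/10,750 = 44% — meets 45% limit
LTV = 288,800/376,500 = 76.7% ≤ 97%
Credit 669 → row 656–684; LTV 76.7% → column 75.01–84%. Grid cell → 5.7%.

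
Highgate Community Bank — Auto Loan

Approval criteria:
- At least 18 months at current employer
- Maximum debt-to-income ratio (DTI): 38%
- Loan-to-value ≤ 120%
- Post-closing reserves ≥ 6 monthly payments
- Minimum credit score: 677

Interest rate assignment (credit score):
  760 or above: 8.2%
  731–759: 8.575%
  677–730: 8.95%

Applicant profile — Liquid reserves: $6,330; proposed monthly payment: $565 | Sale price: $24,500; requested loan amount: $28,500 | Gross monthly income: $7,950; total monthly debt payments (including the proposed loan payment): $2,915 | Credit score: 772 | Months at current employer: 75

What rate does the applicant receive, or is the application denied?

Approved at 8.2%

Credit score 772 ≥ 677 (meets minimum)
DTI = 2,915/7,950 = 36.7% ≤ 38%
Employment 75 ≥ 18 months
LTV: 28,500 ÷ 24,500 = 116.3%, within 120% cap
Reserves: 6,330 ÷ 565 = 11.2 months (meets 6-month minimum)
All requirements met. Score 772 falls in the 760 or above tier → 8.2%.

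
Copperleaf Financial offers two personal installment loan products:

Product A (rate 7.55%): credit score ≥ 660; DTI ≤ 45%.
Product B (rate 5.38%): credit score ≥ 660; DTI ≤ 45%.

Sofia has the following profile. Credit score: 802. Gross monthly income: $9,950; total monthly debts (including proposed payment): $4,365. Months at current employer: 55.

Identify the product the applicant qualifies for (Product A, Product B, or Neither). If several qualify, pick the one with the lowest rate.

DTI = 4,365/9,950 = 43.9%.
Product A: score 802 ≥ 660; DTI 43.9% ≤ 45% → qualifies.
Product B: score 802 ≥ 660; DTI 43.9% ≤ 45% → qualifies.
Qualifying: Product A, Product B. Lowest rate is 5.38% → Product B.

Product B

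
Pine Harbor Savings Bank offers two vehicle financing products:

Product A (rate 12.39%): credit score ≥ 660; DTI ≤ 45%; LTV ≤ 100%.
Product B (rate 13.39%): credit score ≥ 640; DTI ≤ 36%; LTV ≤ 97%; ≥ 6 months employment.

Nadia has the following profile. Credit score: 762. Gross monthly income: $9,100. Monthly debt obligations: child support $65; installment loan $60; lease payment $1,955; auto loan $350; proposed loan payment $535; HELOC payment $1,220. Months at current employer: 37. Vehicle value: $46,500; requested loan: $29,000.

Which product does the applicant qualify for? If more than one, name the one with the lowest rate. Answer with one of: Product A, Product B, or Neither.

Neither

Total debts = (65 + 60 + 1,955 + 350 + 535 + 1,220) = 4,185; DTI = 4,185/9,100 = 46%.
LTV = 29,000/46,500 = 62.4%.
Product A: score 762 ≥ 660; DTI 46% > 45%; LTV 62.4% ≤ 100% → does not qualify.
Product B: score 762 ≥ 640; DTI 46% > 36%; LTV 62.4% ≤ 97%; employment 37 ≥ 6 mo → does not qualify.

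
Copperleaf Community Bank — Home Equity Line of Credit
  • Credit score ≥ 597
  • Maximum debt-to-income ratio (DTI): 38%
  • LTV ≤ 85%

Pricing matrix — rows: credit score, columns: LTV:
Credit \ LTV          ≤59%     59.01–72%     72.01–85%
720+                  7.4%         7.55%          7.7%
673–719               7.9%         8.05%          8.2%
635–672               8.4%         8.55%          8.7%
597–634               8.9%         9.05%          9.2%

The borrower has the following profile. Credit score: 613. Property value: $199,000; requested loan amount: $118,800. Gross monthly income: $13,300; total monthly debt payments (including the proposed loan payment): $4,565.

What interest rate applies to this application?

Credit score 613 ≥ 597; Debt-to-income = 4,565/13,300 = 34.3% — meets 38% limit
LTV: 118,800 ÷ 199,000 = 59.7%, within 85% cap
Credit 613 → row 597–634; LTV 59.7% → column 59.01–72%. Grid cell → 9.05%.

9.05%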